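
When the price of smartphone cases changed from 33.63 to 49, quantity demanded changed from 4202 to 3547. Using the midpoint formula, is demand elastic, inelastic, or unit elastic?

inelastic

Arc ε ≈ -0.454.
|ε| = 0.45 < 1.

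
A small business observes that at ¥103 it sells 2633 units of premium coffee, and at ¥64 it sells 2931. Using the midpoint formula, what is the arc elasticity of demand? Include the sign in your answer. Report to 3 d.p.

ΔQ = 2931 − 2633 = 298; ΔP = 64 − 103 = -39.
Midpoints: P̄ = 83.50, Q̄ = 2782.0.
ε = (ΔQ/ΔP)(P̄/Q̄) = (298/-39)(83.50/2782.0).

-0.229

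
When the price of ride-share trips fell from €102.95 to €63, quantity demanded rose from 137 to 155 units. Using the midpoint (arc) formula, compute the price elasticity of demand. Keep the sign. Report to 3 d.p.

ΔQ = 155 − 137 = 18; ΔP = 63 − 102.95 = -39.95.
Midpoints: P̄ = 82.97, Q̄ = 146.0.
ε = (ΔQ/ΔP)(P̄/Q̄) = (18/-39.95)(82.97/146.0).

-0.256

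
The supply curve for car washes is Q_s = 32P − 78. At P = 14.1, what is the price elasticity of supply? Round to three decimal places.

At P = 14.1, Q_s = 373.20.
dQ_s/dP = 32.
ε_s = (dQ_s/dP)(P/Q_s) = (32)(14.1/373.20).

1.209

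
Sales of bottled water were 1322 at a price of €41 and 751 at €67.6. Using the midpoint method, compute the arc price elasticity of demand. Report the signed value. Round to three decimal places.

-1.125

ΔQ = 751 − 1322 = -571; ΔP = 67.6 − 41 = 26.6.
Midpoints: P̄ = 54.30, Q̄ = 1036.5.
ε = (ΔQ/ΔP)(P̄/Q̄) = (-571/26.6)(54.30/1036.5).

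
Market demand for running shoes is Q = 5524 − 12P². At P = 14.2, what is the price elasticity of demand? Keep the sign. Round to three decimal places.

At P = 14.2, Q = 3104.320.
dQ/dP = −24P = -340.800.
ε = (dQ/dP)(P/Q) = (-340.800)(14.2/3104.320).

-1.559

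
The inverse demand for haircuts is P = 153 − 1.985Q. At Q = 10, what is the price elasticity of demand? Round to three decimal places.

-6.708

At Q = 10, P = 153 − 1.985(10) = 133.15.
dP/dQ = −1.985, so dQ/dP = 1/(−1.985) = -0.504.
ε = (dQ/dP)(P/Q) = (-0.504)(133.15/10).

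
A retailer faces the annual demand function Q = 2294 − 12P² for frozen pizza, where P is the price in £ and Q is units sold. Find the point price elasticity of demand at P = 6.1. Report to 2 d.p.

-0.48

At P = 6.1, Q = 1847.480.
dQ/dP = −24P = -146.400.
ε = (dQ/dP)(P/Q) = (-146.400)(6.1/1847.480).
|ε| < 1, so demand is inelastic at this price.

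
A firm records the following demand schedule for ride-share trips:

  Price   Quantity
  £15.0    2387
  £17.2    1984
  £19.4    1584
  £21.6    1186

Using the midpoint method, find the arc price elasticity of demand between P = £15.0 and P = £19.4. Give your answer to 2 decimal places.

-1.58

At P = 15.0, Q = 2387; at P = 19.4, Q = 1584.
ΔQ = -803, ΔP = 4.4. Midpoints: P̄ = 17.20, Q̄ = 1985.5.
ε = (ΔQ/ΔP)(P̄/Q̄) = (-803/4.4)(17.20/1985.5).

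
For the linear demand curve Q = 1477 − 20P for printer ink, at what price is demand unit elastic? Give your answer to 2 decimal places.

36.93

For linear demand Q = a − bP, ε = −bP/(a − bP). |ε| = 1 when bP = a − bP, i.e. P = a/(2b).
P = 1477/(2·20) = 1477/40 = 36.9250.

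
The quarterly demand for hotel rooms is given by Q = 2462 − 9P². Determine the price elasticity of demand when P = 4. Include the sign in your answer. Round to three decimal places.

At P = 4, Q = 2318.
dQ/dP = −18P = -72.
ε = (dQ/dP)(P/Q) = (-72)(4/2318).

-0.124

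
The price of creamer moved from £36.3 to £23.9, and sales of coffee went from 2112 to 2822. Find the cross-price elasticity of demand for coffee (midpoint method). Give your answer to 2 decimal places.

-0.70

ΔQ_x = 2822 − 2112 = 710; ΔP_y = 23.9 − 36.3 = -12.4.
Midpoints: P̄_y = 30.10, Q̄_x = 2467.0.
ε_xy = (ΔQ_x/ΔP_y)(P̄_y/Q̄_x) = (710/-12.4)(30.10/2467.0).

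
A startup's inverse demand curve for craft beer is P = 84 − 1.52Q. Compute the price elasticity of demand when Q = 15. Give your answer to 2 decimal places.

-2.68

At Q = 15, P = 84 − 1.52(15) = 61.20.
dP/dQ = −1.52, so dQ/dP = 1/(−1.52) = -0.658.
ε = (dQ/dP)(P/Q) = (-0.658)(61.20/15).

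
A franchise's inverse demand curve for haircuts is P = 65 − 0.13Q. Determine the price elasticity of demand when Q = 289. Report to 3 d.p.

At Q = 289, P = 65 − 0.13(289) = 27.43.
dP/dQ = −0.13, so dQ/dP = 1/(−0.13) = -7.692.
ε = (dQ/dP)(P/Q) = (-7.692)(27.43/289).

-0.730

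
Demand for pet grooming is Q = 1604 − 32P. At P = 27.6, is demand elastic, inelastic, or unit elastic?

Q = 720.800, dQ/dP = -32.
ε = (dQ/dP)(P/Q) ≈ -1.225.
|ε| = 1.23 > 1.

elastic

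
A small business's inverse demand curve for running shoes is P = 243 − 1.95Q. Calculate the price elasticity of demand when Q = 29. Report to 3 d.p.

At Q = 29, P = 243 − 1.95(29) = 186.45.
dP/dQ = −1.95, so dQ/dP = 1/(−1.95) = -0.513.
ε = (dQ/dP)(P/Q) = (-0.513)(186.45/29).

-3.297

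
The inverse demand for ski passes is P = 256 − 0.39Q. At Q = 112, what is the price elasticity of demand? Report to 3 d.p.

-4.861

At Q = 112, P = 256 − 0.39(112) = 212.32.
dP/dQ = −0.39, so dQ/dP = 1/(−0.39) = -2.564.
ε = (dQ/dP)(P/Q) = (-2.564)(212.32/112).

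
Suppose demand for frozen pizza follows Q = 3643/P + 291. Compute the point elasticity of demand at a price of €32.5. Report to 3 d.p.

-0.278

At P = 32.5, Q = 403.092.
dQ/dP = −3643/P² = -3.449.
ε = (dQ/dP)(P/Q) = (-3.449)(32.5/403.092).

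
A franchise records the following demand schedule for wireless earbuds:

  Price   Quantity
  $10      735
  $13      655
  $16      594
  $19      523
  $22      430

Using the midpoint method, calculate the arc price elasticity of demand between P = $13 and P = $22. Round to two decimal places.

-0.81

At P = 13, Q = 655; at P = 22, Q = 430.
ΔQ = -225, ΔP = 9. Midpoints: P̄ = 17.50, Q̄ = 542.5.
ε = (ΔQ/ΔP)(P̄/Q̄) = (-225/9)(17.50/542.5).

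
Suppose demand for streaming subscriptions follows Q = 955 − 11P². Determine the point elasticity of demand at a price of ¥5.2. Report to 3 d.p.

-0.905

At P = 5.2, Q = 657.560.
dQ/dP = −22P = -114.400.
ε = (dQ/dP)(P/Q) = (-114.400)(5.2/657.560).
|ε| < 1, so demand is inelastic at this price.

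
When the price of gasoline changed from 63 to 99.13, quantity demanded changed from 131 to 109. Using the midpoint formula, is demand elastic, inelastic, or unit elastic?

inelastic

Arc ε ≈ -0.411.
|ε| = 0.41 < 1.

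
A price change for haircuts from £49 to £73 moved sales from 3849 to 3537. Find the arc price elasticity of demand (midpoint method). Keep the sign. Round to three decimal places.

ΔQ = 3537 − 3849 = -312; ΔP = 73 − 49 = 24.
Midpoints: P̄ = 61.00, Q̄ = 3693.0.
ε = (ΔQ/ΔP)(P̄/Q̄) = (-312/24)(61.00/3693.0).

-0.215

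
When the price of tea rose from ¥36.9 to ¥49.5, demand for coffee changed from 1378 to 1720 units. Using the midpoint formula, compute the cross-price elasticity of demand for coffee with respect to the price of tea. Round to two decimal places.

0.76

ΔQ_x = 1720 − 1378 = 342; ΔP_y = 49.5 − 36.9 = 12.6.
Midpoints: P̄_y = 43.20, Q̄_x = 1549.0.
ε_xy = (ΔQ_x/ΔP_y)(P̄_y/Q̄_x) = (342/12.6)(43.20/1549.0).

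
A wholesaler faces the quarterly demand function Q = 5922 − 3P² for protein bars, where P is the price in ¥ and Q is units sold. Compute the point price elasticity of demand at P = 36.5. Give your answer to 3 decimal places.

At P = 36.5, Q = 1925.250.
dQ/dP = −6P = -219.
ε = (dQ/dP)(P/Q) = (-219)(36.5/1925.250).
|ε| > 1, so demand is elastic at this price.

-4.152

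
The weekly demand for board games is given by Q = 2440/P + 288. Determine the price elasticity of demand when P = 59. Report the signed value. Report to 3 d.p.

At P = 59, Q = 329.356.
dQ/dP = −2440/P² = -0.701.
ε = (dQ/dP)(P/Q) = (-0.701)(59/329.356).
|ε| < 1, so demand is inelastic at this price.

-0.126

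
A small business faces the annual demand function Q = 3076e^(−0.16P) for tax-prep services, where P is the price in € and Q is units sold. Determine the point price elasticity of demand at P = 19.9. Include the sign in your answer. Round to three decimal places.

At P = 19.9, Q = 127.407.
dQ/dP = −0.16·3076e^(−0.16P) = −0.16Q = -20.385.
ε = (dQ/dP)(P/Q) = (-20.385)(19.9/127.407).
|ε| > 1, so demand is elastic at this price.

-3.184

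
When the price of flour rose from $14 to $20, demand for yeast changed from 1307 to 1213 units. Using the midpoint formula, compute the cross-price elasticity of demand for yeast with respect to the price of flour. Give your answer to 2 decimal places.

ΔQ_x = 1213 − 1307 = -94; ΔP_y = 20 − 14 = 6.
Midpoints: P̄_y = 17.00, Q̄_x = 1260.0.
ε_xy = (ΔQ_x/ΔP_y)(P̄_y/Q̄_x) = (-94/6)(17.00/1260.0).
ε_xy < 0, so the goods are complements.

-0.21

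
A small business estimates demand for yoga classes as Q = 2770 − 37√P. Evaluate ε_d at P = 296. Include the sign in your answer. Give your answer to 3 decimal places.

-0.149

At P = 296, Q = 2133.428.
dQ/dP = −37/(2√P) = -1.075.
ε = (dQ/dP)(P/Q) = (-1.075)(296/2133.428).
|ε| < 1, so demand is inelastic at this price.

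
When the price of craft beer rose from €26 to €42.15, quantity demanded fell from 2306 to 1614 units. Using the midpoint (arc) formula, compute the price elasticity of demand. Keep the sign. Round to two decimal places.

-0.74

ΔQ = 1614 − 2306 = -692; ΔP = 42.15 − 26 = 16.15.
Midpoints: P̄ = 34.08, Q̄ = 1960.0.
ε = (ΔQ/ΔP)(P̄/Q̄) = (-692/16.15)(34.08/1960.0).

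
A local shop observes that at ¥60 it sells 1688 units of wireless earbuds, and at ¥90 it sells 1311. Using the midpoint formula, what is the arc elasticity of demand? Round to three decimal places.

ΔQ = 1311 − 1688 = -377; ΔP = 90 − 60 = 30.
Midpoints: P̄ = 75.00, Q̄ = 1499.5.
ε = (ΔQ/ΔP)(P̄/Q̄) = (-377/30)(75.00/1499.5).

-0.629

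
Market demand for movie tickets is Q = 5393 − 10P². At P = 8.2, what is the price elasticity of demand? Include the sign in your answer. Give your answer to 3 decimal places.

At P = 8.2, Q = 4720.600.
dQ/dP = −20P = -164.
ε = (dQ/dP)(P/Q) = (-164)(8.2/4720.600).

-0.285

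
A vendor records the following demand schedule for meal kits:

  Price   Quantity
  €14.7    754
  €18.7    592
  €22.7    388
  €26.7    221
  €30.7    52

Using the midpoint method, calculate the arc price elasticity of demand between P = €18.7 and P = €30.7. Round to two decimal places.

-3.45

At P = 18.7, Q = 592; at P = 30.7, Q = 52.
ΔQ = -540, ΔP = 12.0. Midpoints: P̄ = 24.70, Q̄ = 322.0.
ε = (ΔQ/ΔP)(P̄/Q̄) = (-540/12.0)(24.70/322.0).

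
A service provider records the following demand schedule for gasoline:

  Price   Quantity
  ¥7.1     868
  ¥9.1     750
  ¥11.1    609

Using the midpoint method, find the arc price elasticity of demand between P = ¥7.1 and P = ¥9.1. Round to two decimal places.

At P = 7.1, Q = 868; at P = 9.1, Q = 750.
ΔQ = -118, ΔP = 2.0. Midpoints: P̄ = 8.10, Q̄ = 809.0.
ε = (ΔQ/ΔP)(P̄/Q̄) = (-118/2.0)(8.10/809.0).

-0.59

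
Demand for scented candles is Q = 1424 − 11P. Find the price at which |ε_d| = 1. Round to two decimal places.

64.73

For linear demand Q = a − bP, ε = −bP/(a − bP). |ε| = 1 when bP = a − bP, i.e. P = a/(2b).
P = 1424/(2·11) = 1424/22 = 64.7273.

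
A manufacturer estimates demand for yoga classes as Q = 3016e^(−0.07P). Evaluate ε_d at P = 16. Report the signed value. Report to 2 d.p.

At P = 16, Q = 984.060.
dQ/dP = −0.07·3016e^(−0.07P) = −0.07Q = -68.884.
ε = (dQ/dP)(P/Q) = (-68.884)(16/984.060).
|ε| > 1, so demand is elastic at this price.

-1.12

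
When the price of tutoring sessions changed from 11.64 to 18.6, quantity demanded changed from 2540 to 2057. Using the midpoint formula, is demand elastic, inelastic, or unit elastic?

inelastic

Arc ε ≈ -0.457.
|ε| = 0.46 < 1.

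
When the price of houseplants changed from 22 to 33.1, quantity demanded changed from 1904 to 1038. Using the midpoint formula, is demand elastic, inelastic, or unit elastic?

elastic

Arc ε ≈ -1.461.
|ε| = 1.46 > 1.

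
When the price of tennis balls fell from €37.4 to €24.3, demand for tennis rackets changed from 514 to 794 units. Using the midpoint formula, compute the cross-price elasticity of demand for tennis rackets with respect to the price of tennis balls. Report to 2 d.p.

-1.01

ΔQ_x = 794 − 514 = 280; ΔP_y = 24.3 − 37.4 = -13.1.
Midpoints: P̄_y = 30.85, Q̄_x = 654.0.
ε_xy = (ΔQ_x/ΔP_y)(P̄_y/Q̄_x) = (280/-13.1)(30.85/654.0).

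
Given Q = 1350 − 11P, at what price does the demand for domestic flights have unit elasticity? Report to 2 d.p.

For linear demand Q = a − bP, ε = −bP/(a − bP). |ε| = 1 when bP = a − bP, i.e. P = a/(2b).
P = 1350/(2·11) = 1350/22 = 61.3636.

61.36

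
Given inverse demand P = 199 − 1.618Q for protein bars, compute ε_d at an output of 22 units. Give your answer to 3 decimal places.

At Q = 22, P = 199 − 1.618(22) = 163.40.
dP/dQ = −1.618, so dQ/dP = 1/(−1.618) = -0.618.
ε = (dQ/dP)(P/Q) = (-0.618)(163.40/22).

-4.591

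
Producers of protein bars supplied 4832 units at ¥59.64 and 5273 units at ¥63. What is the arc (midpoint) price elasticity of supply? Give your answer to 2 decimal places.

1.59

ΔQ = 5273 − 4832 = 441; ΔP = 63 − 59.64 = 3.36.
Midpoints: P̄ = 61.32, Q̄ = 5052.5.
ε_s = (ΔQ/ΔP)(P̄/Q̄) = (441/3.36)(61.32/5052.5).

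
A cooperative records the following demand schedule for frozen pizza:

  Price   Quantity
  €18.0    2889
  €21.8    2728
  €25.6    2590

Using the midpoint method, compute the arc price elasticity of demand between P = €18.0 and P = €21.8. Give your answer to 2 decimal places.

At P = 18.0, Q = 2889; at P = 21.8, Q = 2728.
ΔQ = -161, ΔP = 3.8. Midpoints: P̄ = 19.90, Q̄ = 2808.5.
ε = (ΔQ/ΔP)(P̄/Q̄) = (-161/3.8)(19.90/2808.5).

-0.30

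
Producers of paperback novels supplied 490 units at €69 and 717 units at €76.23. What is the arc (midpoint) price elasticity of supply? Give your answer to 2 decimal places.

ΔQ = 717 − 490 = 227; ΔP = 76.23 − 69 = 7.23.
Midpoints: P̄ = 72.62, Q̄ = 603.5.
ε_s = (ΔQ/ΔP)(P̄/Q̄) = (227/7.23)(72.62/603.5).

3.78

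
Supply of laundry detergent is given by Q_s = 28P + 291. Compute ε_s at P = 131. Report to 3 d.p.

At P = 131, Q_s = 3959.
dQ_s/dP = 28.
ε_s = (dQ_s/dP)(P/Q_s) = (28)(131/3959).

0.926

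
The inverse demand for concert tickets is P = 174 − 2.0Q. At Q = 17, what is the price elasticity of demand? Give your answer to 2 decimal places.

-4.12

At Q = 17, P = 174 − 2.0(17) = 140.00.
dP/dQ = −2.0, so dQ/dP = 1/(−2.0) = -0.500.
ε = (dQ/dP)(P/Q) = (-0.500)(140.00/17).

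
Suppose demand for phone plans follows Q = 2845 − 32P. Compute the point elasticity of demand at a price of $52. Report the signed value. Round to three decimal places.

-1.409

At P = 52, Q = 1181.
dQ/dP = −32.
ε = (dQ/dP)(P/Q) = (-32)(52/1181).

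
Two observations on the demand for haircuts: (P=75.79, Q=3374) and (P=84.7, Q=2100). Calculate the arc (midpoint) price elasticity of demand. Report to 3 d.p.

ΔQ = 2100 − 3374 = -1274; ΔP = 84.7 − 75.79 = 8.91.
Midpoints: P̄ = 80.25, Q̄ = 2737.0.
ε = (ΔQ/ΔP)(P̄/Q̄) = (-1274/8.91)(80.25/2737.0).

-4.192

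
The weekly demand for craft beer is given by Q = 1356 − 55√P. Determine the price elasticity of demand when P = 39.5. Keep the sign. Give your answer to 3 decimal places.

At P = 39.5, Q = 1010.330.
dQ/dP = −55/(2√P) = -4.376.
ε = (dQ/dP)(P/Q) = (-4.376)(39.5/1010.330).

-0.171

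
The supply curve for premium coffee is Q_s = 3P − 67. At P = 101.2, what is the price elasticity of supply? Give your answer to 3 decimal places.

1.283

At P = 101.2, Q_s = 236.60.
dQ_s/dP = 3.
ε_s = (dQ_s/dP)(P/Q_s) = (3)(101.2/236.60).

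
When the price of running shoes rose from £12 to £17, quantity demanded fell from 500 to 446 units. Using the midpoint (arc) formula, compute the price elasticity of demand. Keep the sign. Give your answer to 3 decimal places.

-0.331

ΔQ = 446 − 500 = -54; ΔP = 17 − 12 = 5.
Midpoints: P̄ = 14.50, Q̄ = 473.0.
ε = (ΔQ/ΔP)(P̄/Q̄) = (-54/5)(14.50/473.0).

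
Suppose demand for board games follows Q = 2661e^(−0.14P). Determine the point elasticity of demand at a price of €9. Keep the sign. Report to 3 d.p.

-1.260

At P = 9, Q = 754.803.
dQ/dP = −0.14·2661e^(−0.14P) = −0.14Q = -105.672.
ε = (dQ/dP)(P/Q) = (-105.672)(9/754.803).
|ε| > 1, so demand is elastic at this price.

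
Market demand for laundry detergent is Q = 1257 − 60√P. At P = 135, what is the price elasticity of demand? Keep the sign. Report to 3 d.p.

-0.623

At P = 135, Q = 559.863.
dQ/dP = −60/(2√P) = -2.582.
ε = (dQ/dP)(P/Q) = (-2.582)(135/559.863).
|ε| < 1, so demand is inelastic at this price.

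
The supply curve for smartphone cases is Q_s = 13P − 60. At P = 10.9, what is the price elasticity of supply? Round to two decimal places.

At P = 10.9, Q_s = 81.70.
dQ_s/dP = 13.
ε_s = (dQ_s/dP)(P/Q_s) = (13)(10.9/81.70).

1.73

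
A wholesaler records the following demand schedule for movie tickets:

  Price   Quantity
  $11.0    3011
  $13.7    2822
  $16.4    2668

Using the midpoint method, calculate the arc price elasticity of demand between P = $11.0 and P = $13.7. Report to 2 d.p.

-0.30

At P = 11.0, Q = 3011; at P = 13.7, Q = 2822.
ΔQ = -189, ΔP = 2.7. Midpoints: P̄ = 12.35, Q̄ = 2916.5.
ε = (ΔQ/ΔP)(P̄/Q̄) = (-189/2.7)(12.35/2916.5).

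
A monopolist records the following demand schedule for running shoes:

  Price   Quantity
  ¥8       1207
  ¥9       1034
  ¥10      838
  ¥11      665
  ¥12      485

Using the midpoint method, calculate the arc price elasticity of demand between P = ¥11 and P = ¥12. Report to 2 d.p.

-3.60

At P = 11, Q = 665; at P = 12, Q = 485.
ΔQ = -180, ΔP = 1. Midpoints: P̄ = 11.50, Q̄ = 575.0.
ε = (ΔQ/ΔP)(P̄/Q̄) = (-180/1)(11.50/575.0).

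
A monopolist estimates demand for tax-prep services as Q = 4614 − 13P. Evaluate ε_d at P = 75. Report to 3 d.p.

-0.268

At P = 75, Q = 3639.
dQ/dP = −13.
ε = (dQ/dP)(P/Q) = (-13)(75/3639).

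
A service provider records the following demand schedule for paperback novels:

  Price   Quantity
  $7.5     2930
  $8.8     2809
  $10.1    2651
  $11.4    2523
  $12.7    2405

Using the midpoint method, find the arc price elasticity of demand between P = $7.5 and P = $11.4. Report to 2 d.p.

-0.36

At P = 7.5, Q = 2930; at P = 11.4, Q = 2523.
ΔQ = -407, ΔP = 3.9. Midpoints: P̄ = 9.45, Q̄ = 2726.5.
ε = (ΔQ/ΔP)(P̄/Q̄) = (-407/3.9)(9.45/2726.5).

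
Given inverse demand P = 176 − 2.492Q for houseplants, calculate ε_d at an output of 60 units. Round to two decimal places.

At Q = 60, P = 176 − 2.492(60) = 26.48.
dP/dQ = −2.492, so dQ/dP = 1/(−2.492) = -0.401.
ε = (dQ/dP)(P/Q) = (-0.401)(26.48/60).

-0.18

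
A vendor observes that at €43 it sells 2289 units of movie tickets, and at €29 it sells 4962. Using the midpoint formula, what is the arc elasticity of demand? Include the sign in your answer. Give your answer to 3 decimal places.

ΔQ = 4962 − 2289 = 2673; ΔP = 29 − 43 = -14.
Midpoints: P̄ = 36.00, Q̄ = 3625.5.
ε = (ΔQ/ΔP)(P̄/Q̄) = (2673/-14)(36.00/3625.5).

-1.896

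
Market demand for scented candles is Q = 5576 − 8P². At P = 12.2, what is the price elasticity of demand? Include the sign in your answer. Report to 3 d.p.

At P = 12.2, Q = 4385.280.
dQ/dP = −16P = -195.200.
ε = (dQ/dP)(P/Q) = (-195.200)(12.2/4385.280).
|ε| < 1, so demand is inelastic at this price.

-0.543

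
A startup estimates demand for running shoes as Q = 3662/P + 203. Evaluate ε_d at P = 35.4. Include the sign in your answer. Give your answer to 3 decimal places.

-0.338

At P = 35.4, Q = 306.446.
dQ/dP = −3662/P² = -2.922.
ε = (dQ/dP)(P/Q) = (-2.922)(35.4/306.446).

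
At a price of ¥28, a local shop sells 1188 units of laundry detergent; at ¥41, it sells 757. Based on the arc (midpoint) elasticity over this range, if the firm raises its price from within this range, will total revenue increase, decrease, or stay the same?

Arc ε = (-431/13)(34.50/972.5) ≈ -1.176.
|ε| = 1.18 > 1, so demand is elastic. A price rise therefore reduces total revenue.

decrease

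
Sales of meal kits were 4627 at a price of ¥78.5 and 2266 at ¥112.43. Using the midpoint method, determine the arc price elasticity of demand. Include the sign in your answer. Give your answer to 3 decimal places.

ΔQ = 2266 − 4627 = -2361; ΔP = 112.43 − 78.5 = 33.93.
Midpoints: P̄ = 95.47, Q̄ = 3446.5.
ε = (ΔQ/ΔP)(P̄/Q̄) = (-2361/33.93)(95.47/3446.5).

-1.927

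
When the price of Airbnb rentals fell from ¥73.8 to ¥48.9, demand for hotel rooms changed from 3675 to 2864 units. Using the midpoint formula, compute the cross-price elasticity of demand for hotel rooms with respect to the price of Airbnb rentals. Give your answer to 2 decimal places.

0.61

ΔQ_x = 2864 − 3675 = -811; ΔP_y = 48.9 − 73.8 = -24.9.
Midpoints: P̄_y = 61.35, Q̄_x = 3269.5.
ε_xy = (ΔQ_x/ΔP_y)(P̄_y/Q̄_x) = (-811/-24.9)(61.35/3269.5).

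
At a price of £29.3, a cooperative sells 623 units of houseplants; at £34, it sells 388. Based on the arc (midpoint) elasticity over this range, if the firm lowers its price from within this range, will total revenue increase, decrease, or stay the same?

Arc ε = (-235/4.7)(31.65/505.5) ≈ -3.131.
|ε| = 3.13 > 1, so demand is elastic. A price cut therefore raises total revenue.

increase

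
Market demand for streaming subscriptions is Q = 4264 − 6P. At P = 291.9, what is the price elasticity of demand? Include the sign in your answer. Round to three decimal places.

At P = 291.9, Q = 2512.600.
dQ/dP = −6.
ε = (dQ/dP)(P/Q) = (-6)(291.9/2512.600).
|ε| < 1, so demand is inelastic at this price.

-0.697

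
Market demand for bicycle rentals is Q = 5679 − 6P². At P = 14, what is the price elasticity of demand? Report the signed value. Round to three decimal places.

At P = 14, Q = 4503.
dQ/dP = −12P = -168.
ε = (dQ/dP)(P/Q) = (-168)(14/4503).
|ε| < 1, so demand is inelastic at this price.

-0.522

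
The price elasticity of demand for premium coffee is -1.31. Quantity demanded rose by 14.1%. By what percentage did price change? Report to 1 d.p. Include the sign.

%ΔP ≈ %ΔQ / ε = (14.1%)/(-1.31) = -10.76%.

-10.8%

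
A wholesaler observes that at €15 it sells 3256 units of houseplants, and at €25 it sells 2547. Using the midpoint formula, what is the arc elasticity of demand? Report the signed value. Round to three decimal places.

-0.489

ΔQ = 2547 − 3256 = -709; ΔP = 25 − 15 = 10.
Midpoints: P̄ = 20.00, Q̄ = 2901.5.
ε = (ΔQ/ΔP)(P̄/Q̄) = (-709/10)(20.00/2901.5).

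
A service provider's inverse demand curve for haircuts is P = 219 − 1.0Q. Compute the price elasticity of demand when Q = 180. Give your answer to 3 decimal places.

At Q = 180, P = 219 − 1.0(180) = 39.00.
dP/dQ = −1.0, so dQ/dP = 1/(−1.0) = -1.000.
ε = (dQ/dP)(P/Q) = (-1.000)(39.00/180).

-0.217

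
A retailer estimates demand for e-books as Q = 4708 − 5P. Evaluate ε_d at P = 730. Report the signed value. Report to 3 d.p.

At P = 730, Q = 1058.
dQ/dP = −5.
ε = (dQ/dP)(P/Q) = (-5)(730/1058).

-3.450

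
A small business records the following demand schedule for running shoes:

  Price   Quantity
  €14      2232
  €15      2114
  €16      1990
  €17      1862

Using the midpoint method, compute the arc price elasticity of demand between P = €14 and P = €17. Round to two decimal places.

At P = 14, Q = 2232; at P = 17, Q = 1862.
ΔQ = -370, ΔP = 3. Midpoints: P̄ = 15.50, Q̄ = 2047.0.
ε = (ΔQ/ΔP)(P̄/Q̄) = (-370/3)(15.50/2047.0).

-0.93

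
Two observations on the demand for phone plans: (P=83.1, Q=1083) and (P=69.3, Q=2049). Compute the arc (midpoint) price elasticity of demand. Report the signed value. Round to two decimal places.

ΔQ = 2049 − 1083 = 966; ΔP = 69.3 − 83.1 = -13.8.
Midpoints: P̄ = 76.20, Q̄ = 1566.0.
ε = (ΔQ/ΔP)(P̄/Q̄) = (966/-13.8)(76.20/1566.0).

-3.41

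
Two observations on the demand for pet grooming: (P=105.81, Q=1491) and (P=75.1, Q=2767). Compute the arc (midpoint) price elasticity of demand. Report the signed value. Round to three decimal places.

-1.765

ΔQ = 2767 − 1491 = 1276; ΔP = 75.1 − 105.81 = -30.71.
Midpoints: P̄ = 90.45, Q̄ = 2129.0.
ε = (ΔQ/ΔP)(P̄/Q̄) = (1276/-30.71)(90.45/2129.0).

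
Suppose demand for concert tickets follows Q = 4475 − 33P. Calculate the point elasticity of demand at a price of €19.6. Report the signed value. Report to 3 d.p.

-0.169

At P = 19.6, Q = 3828.200.
dQ/dP = −33.
ε = (dQ/dP)(P/Q) = (-33)(19.6/3828.200).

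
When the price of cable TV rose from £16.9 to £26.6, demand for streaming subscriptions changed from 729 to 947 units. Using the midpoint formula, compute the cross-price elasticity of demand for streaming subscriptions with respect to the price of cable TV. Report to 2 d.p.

0.58

ΔQ_x = 947 − 729 = 218; ΔP_y = 26.6 − 16.9 = 9.7.
Midpoints: P̄_y = 21.75, Q̄_x = 838.0.
ε_xy = (ΔQ_x/ΔP_y)(P̄_y/Q̄_x) = (218/9.7)(21.75/838.0).
ε_xy > 0, so the goods are substitutes.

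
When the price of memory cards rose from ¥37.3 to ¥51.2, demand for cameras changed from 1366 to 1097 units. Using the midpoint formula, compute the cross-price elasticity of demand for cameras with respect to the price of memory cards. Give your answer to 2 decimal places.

ΔQ_x = 1097 − 1366 = -269; ΔP_y = 51.2 − 37.3 = 13.9.
Midpoints: P̄_y = 44.25, Q̄_x = 1231.5.
ε_xy = (ΔQ_x/ΔP_y)(P̄_y/Q̄_x) = (-269/13.9)(44.25/1231.5).

-0.70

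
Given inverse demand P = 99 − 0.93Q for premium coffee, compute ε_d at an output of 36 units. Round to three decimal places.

-1.957

At Q = 36, P = 99 − 0.93(36) = 65.52.
dP/dQ = −0.93, so dQ/dP = 1/(−0.93) = -1.075.
ε = (dQ/dP)(P/Q) = (-1.075)(65.52/36).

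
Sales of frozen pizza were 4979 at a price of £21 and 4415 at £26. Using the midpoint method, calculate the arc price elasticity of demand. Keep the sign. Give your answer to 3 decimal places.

-0.564

ΔQ = 4415 − 4979 = -564; ΔP = 26 − 21 = 5.
Midpoints: P̄ = 23.50, Q̄ = 4697.0.
ε = (ΔQ/ΔP)(P̄/Q̄) = (-564/5)(23.50/4697.0).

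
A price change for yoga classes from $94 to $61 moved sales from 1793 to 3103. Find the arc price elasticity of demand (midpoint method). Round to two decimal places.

ΔQ = 3103 − 1793 = 1310; ΔP = 61 − 94 = -33.
Midpoints: P̄ = 77.50, Q̄ = 2448.0.
ε = (ΔQ/ΔP)(P̄/Q̄) = (1310/-33)(77.50/2448.0).

-1.26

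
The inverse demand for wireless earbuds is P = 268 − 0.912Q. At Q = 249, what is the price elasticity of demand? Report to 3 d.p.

-0.180

At Q = 249, P = 268 − 0.912(249) = 40.91.
dP/dQ = −0.912, so dQ/dP = 1/(−0.912) = -1.096.
ε = (dQ/dP)(P/Q) = (-1.096)(40.91/249).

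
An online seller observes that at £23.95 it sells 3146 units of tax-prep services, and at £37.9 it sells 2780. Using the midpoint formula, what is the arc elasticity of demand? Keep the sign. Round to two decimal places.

-0.27

ΔQ = 2780 − 3146 = -366; ΔP = 37.9 − 23.95 = 13.95.
Midpoints: P̄ = 30.92, Q̄ = 2963.0.
ε = (ΔQ/ΔP)(P̄/Q̄) = (-366/13.95)(30.92/2963.0).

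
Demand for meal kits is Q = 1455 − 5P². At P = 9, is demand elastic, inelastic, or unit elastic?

inelastic

Q = 1050, dQ/dP = -90.
ε = (dQ/dP)(P/Q) ≈ -0.771.
|ε| = 0.77 < 1.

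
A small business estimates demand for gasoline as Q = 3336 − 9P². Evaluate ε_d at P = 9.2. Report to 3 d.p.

At P = 9.2, Q = 2574.240.
dQ/dP = −18P = -165.600.
ε = (dQ/dP)(P/Q) = (-165.600)(9.2/2574.240).

-0.592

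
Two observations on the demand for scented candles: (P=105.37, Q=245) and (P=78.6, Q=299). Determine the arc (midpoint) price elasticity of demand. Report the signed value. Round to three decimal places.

ΔQ = 299 − 245 = 54; ΔP = 78.6 − 105.37 = -26.77.
Midpoints: P̄ = 91.98, Q̄ = 272.0.
ε = (ΔQ/ΔP)(P̄/Q̄) = (54/-26.77)(91.98/272.0).

-0.682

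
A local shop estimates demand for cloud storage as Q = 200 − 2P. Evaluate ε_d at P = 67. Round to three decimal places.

-2.030

At P = 67, Q = 66.
dQ/dP = −2.
ε = (dQ/dP)(P/Q) = (-2)(67/66).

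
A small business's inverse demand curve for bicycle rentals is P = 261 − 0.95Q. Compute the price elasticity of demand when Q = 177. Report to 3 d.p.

-0.552

At Q = 177, P = 261 − 0.95(177) = 92.85.
dP/dQ = −0.95, so dQ/dP = 1/(−0.95) = -1.053.
ε = (dQ/dP)(P/Q) = (-1.053)(92.85/177).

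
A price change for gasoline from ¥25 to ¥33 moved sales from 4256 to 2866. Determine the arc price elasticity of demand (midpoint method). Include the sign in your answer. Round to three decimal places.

ΔQ = 2866 − 4256 = -1390; ΔP = 33 − 25 = 8.
Midpoints: P̄ = 29.00, Q̄ = 3561.0.
ε = (ΔQ/ΔP)(P̄/Q̄) = (-1390/8)(29.00/3561.0).

-1.415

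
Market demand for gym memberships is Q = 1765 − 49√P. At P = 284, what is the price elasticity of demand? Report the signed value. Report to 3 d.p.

-0.440

At P = 284, Q = 939.237.
dQ/dP = −49/(2√P) = -1.454.
ε = (dQ/dP)(P/Q) = (-1.454)(284/939.237).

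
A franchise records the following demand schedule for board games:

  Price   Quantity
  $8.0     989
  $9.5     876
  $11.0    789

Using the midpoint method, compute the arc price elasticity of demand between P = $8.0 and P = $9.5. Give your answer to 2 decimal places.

At P = 8.0, Q = 989; at P = 9.5, Q = 876.
ΔQ = -113, ΔP = 1.5. Midpoints: P̄ = 8.75, Q̄ = 932.5.
ε = (ΔQ/ΔP)(P̄/Q̄) = (-113/1.5)(8.75/932.5).

-0.71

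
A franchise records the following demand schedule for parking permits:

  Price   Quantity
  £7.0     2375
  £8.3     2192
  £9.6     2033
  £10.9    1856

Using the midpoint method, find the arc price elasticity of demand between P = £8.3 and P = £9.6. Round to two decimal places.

At P = 8.3, Q = 2192; at P = 9.6, Q = 2033.
ΔQ = -159, ΔP = 1.3. Midpoints: P̄ = 8.95, Q̄ = 2112.5.
ε = (ΔQ/ΔP)(P̄/Q̄) = (-159/1.3)(8.95/2112.5).

-0.52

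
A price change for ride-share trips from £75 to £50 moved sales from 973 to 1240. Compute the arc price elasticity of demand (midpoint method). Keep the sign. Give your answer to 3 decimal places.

ΔQ = 1240 − 973 = 267; ΔP = 50 − 75 = -25.
Midpoints: P̄ = 62.50, Q̄ = 1106.5.
ε = (ΔQ/ΔP)(P̄/Q̄) = (267/-25)(62.50/1106.5).

-0.603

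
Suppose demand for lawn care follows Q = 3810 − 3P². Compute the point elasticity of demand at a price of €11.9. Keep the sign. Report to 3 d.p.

At P = 11.9, Q = 3385.170.
dQ/dP = −6P = -71.400.
ε = (dQ/dP)(P/Q) = (-71.400)(11.9/3385.170).

-0.251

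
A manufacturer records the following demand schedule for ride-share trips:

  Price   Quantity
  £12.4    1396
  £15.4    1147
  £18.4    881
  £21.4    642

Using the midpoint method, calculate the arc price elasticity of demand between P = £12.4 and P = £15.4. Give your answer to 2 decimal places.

-0.91

At P = 12.4, Q = 1396; at P = 15.4, Q = 1147.
ΔQ = -249, ΔP = 3.0. Midpoints: P̄ = 13.90, Q̄ = 1271.5.
ε = (ΔQ/ΔP)(P̄/Q̄) = (-249/3.0)(13.90/1271.5).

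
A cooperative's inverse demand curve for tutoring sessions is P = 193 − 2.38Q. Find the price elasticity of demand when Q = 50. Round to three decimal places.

-0.622

At Q = 50, P = 193 − 2.38(50) = 74.00.
dP/dQ = −2.38, so dQ/dP = 1/(−2.38) = -0.420.
ε = (dQ/dP)(P/Q) = (-0.420)(74.00/50).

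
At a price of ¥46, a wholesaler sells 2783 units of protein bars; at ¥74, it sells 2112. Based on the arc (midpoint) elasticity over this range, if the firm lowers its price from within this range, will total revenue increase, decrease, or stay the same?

Arc ε = (-671/28)(60.00/2447.5) ≈ -0.587.
|ε| = 0.59 < 1, so demand is inelastic. A price cut therefore reduces total revenue.

decrease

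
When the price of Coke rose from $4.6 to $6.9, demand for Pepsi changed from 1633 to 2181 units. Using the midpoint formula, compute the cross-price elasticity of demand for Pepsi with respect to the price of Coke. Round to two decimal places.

0.72

ΔQ_x = 2181 − 1633 = 548; ΔP_y = 6.9 − 4.6 = 2.3.
Midpoints: P̄_y = 5.75, Q̄_x = 1907.0.
ε_xy = (ΔQ_x/ΔP_y)(P̄_y/Q̄_x) = (548/2.3)(5.75/1907.0).
ε_xy > 0, so the goods are substitutes.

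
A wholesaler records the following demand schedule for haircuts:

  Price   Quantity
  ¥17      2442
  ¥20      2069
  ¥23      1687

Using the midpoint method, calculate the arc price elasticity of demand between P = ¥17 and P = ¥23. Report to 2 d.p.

-1.22

At P = 17, Q = 2442; at P = 23, Q = 1687.
ΔQ = -755, ΔP = 6. Midpoints: P̄ = 20.00, Q̄ = 2064.5.
ε = (ΔQ/ΔP)(P̄/Q̄) = (-755/6)(20.00/2064.5).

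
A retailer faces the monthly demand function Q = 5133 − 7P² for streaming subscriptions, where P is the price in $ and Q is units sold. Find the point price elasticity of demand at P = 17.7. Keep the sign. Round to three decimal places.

-1.492

At P = 17.7, Q = 2939.970.
dQ/dP = −14P = -247.800.
ε = (dQ/dP)(P/Q) = (-247.800)(17.7/2939.970).
|ε| > 1, so demand is elastic at this price.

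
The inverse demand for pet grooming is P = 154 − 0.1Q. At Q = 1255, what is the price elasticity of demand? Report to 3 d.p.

At Q = 1255, P = 154 − 0.1(1255) = 28.50.
dP/dQ = −0.1, so dQ/dP = 1/(−0.1) = -10.000.
ε = (dQ/dP)(P/Q) = (-10.000)(28.50/1255).

-0.227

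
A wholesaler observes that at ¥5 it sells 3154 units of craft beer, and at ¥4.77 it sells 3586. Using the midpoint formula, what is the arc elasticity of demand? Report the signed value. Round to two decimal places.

-2.72

ΔQ = 3586 − 3154 = 432; ΔP = 4.77 − 5 = -0.23.
Midpoints: P̄ = 4.88, Q̄ = 3370.0.
ε = (ΔQ/ΔP)(P̄/Q̄) = (432/-0.23)(4.88/3370.0).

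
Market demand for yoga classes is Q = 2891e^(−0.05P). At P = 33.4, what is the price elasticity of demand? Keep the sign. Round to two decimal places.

-1.67

At P = 33.4, Q = 544.222.
dQ/dP = −0.05·2891e^(−0.05P) = −0.05Q = -27.211.
ε = (dQ/dP)(P/Q) = (-27.211)(33.4/544.222).
|ε| > 1, so demand is elastic at this price.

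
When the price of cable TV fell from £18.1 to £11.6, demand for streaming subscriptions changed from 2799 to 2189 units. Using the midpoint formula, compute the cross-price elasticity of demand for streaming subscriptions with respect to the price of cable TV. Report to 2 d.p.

ΔQ_x = 2189 − 2799 = -610; ΔP_y = 11.6 − 18.1 = -6.5.
Midpoints: P̄_y = 14.85, Q̄_x = 2494.0.
ε_xy = (ΔQ_x/ΔP_y)(P̄_y/Q̄_x) = (-610/-6.5)(14.85/2494.0).

0.56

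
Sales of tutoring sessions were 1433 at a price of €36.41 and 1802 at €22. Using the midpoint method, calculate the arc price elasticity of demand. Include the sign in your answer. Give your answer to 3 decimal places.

-0.462

ΔQ = 1802 − 1433 = 369; ΔP = 22 − 36.41 = -14.41.
Midpoints: P̄ = 29.20, Q̄ = 1617.5.
ε = (ΔQ/ΔP)(P̄/Q̄) = (369/-14.41)(29.20/1617.5).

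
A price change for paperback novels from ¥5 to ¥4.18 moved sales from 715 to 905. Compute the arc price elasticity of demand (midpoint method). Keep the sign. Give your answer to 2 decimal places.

-1.31

ΔQ = 905 − 715 = 190; ΔP = 4.18 − 5 = -0.82.
Midpoints: P̄ = 4.59, Q̄ = 810.0.
ε = (ΔQ/ΔP)(P̄/Q̄) = (190/-0.82)(4.59/810.0).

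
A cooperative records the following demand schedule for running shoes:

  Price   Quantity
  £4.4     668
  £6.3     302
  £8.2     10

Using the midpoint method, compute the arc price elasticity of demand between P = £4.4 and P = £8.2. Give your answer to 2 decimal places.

-3.22

At P = 4.4, Q = 668; at P = 8.2, Q = 10.
ΔQ = -658, ΔP = 3.8. Midpoints: P̄ = 6.30, Q̄ = 339.0.
ε = (ΔQ/ΔP)(P̄/Q̄) = (-658/3.8)(6.30/339.0).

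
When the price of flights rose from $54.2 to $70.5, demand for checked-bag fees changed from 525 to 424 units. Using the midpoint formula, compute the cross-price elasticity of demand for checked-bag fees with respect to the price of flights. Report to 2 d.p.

-0.81

ΔQ_x = 424 − 525 = -101; ΔP_y = 70.5 − 54.2 = 16.3.
Midpoints: P̄_y = 62.35, Q̄_x = 474.5.
ε_xy = (ΔQ_x/ΔP_y)(P̄_y/Q̄_x) = (-101/16.3)(62.35/474.5).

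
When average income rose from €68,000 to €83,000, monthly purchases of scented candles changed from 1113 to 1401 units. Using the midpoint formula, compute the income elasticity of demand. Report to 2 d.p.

1.15

ΔQ = 288, ΔI = 15000. Midpoints: Ī = 75,500, Q̄ = 1257.0.
ε_I = (ΔQ/ΔI)(Ī/Q̄) = (288/15000)(75500/1257.0).
ε_I > 0, so the good is normal.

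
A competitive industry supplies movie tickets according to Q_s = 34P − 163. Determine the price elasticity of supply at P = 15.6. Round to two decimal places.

At P = 15.6, Q_s = 367.40.
dQ_s/dP = 34.
ε_s = (dQ_s/dP)(P/Q_s) = (34)(15.6/367.40).

1.44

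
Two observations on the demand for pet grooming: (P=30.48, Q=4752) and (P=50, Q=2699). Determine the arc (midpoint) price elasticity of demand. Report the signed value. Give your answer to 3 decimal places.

ΔQ = 2699 − 4752 = -2053; ΔP = 50 − 30.48 = 19.52.
Midpoints: P̄ = 40.24, Q̄ = 3725.5.
ε = (ΔQ/ΔP)(P̄/Q̄) = (-2053/19.52)(40.24/3725.5).

-1.136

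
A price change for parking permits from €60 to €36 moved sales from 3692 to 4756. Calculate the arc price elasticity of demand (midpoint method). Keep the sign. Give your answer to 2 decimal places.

ΔQ = 4756 − 3692 = 1064; ΔP = 36 − 60 = -24.
Midpoints: P̄ = 48.00, Q̄ = 4224.0.
ε = (ΔQ/ΔP)(P̄/Q̄) = (1064/-24)(48.00/4224.0).

-0.50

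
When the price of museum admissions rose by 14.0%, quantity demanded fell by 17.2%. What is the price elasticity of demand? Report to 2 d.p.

-1.23

ε = %ΔQ / %ΔP = (-17.2)/(14.0) = -1.229.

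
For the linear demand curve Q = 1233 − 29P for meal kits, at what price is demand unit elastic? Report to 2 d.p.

21.26

For linear demand Q = a − bP, ε = −bP/(a − bP). |ε| = 1 when bP = a − bP, i.e. P = a/(2b).
P = 1233/(2·29) = 1233/58 = 21.2586.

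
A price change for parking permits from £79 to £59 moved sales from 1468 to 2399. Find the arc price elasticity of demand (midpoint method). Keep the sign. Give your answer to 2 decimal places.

ΔQ = 2399 − 1468 = 931; ΔP = 59 − 79 = -20.
Midpoints: P̄ = 69.00, Q̄ = 1933.5.
ε = (ΔQ/ΔP)(P̄/Q̄) = (931/-20)(69.00/1933.5).

-1.66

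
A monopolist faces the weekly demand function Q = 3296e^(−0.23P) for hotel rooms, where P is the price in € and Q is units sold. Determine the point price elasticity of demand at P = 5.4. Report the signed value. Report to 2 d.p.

-1.24

At P = 5.4, Q = 951.905.
dQ/dP = −0.23·3296e^(−0.23P) = −0.23Q = -218.938.
ε = (dQ/dP)(P/Q) = (-218.938)(5.4/951.905).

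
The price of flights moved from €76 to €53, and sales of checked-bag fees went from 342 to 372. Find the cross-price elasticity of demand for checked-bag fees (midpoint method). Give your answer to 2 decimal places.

-0.24

ΔQ_x = 372 − 342 = 30; ΔP_y = 53 − 76 = -23.
Midpoints: P̄_y = 64.50, Q̄_x = 357.0.
ε_xy = (ΔQ_x/ΔP_y)(P̄_y/Q̄_x) = (30/-23)(64.50/357.0).
ε_xy < 0, so the goods are complements.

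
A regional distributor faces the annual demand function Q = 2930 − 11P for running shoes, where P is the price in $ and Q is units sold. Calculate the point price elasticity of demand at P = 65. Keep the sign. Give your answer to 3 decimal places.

-0.323

At P = 65, Q = 2215.
dQ/dP = −11.
ε = (dQ/dP)(P/Q) = (-11)(65/2215).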